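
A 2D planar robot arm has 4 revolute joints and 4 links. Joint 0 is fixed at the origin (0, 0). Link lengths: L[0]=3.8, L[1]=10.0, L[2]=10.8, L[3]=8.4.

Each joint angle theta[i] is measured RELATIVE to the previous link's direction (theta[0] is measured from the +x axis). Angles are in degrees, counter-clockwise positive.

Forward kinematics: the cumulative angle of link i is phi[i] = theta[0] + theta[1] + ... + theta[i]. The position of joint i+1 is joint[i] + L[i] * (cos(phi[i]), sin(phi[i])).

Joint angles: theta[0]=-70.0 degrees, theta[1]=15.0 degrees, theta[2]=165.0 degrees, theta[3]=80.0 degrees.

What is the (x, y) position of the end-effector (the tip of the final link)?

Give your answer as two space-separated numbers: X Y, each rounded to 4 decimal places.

joint[0] = (0.0000, 0.0000)  (base)
link 0: phi[0] = -70 = -70 deg
  cos(-70 deg) = 0.3420, sin(-70 deg) = -0.9397
  joint[1] = (0.0000, 0.0000) + 3.8 * (0.3420, -0.9397) = (0.0000 + 1.2997, 0.0000 + -3.5708) = (1.2997, -3.5708)
link 1: phi[1] = -70 + 15 = -55 deg
  cos(-55 deg) = 0.5736, sin(-55 deg) = -0.8192
  joint[2] = (1.2997, -3.5708) + 10 * (0.5736, -0.8192) = (1.2997 + 5.7358, -3.5708 + -8.1915) = (7.0354, -11.7624)
link 2: phi[2] = -70 + 15 + 165 = 110 deg
  cos(110 deg) = -0.3420, sin(110 deg) = 0.9397
  joint[3] = (7.0354, -11.7624) + 10.8 * (-0.3420, 0.9397) = (7.0354 + -3.6938, -11.7624 + 10.1487) = (3.3416, -1.6137)
link 3: phi[3] = -70 + 15 + 165 + 80 = 190 deg
  cos(190 deg) = -0.9848, sin(190 deg) = -0.1736
  joint[4] = (3.3416, -1.6137) + 8.4 * (-0.9848, -0.1736) = (3.3416 + -8.2724, -1.6137 + -1.4586) = (-4.9308, -3.0723)
End effector: (-4.9308, -3.0723)

Answer: -4.9308 -3.0723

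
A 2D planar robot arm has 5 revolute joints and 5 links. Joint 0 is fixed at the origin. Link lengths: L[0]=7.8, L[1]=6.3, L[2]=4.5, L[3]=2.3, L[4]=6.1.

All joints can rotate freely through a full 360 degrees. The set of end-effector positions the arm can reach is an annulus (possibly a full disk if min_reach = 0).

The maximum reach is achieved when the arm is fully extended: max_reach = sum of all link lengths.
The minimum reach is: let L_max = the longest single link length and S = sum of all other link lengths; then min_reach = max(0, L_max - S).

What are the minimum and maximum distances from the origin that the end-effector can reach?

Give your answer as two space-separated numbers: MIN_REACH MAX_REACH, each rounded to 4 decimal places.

Link lengths: [7.8, 6.3, 4.5, 2.3, 6.1]
max_reach = 7.8 + 6.3 + 4.5 + 2.3 + 6.1 = 27
L_max = max([7.8, 6.3, 4.5, 2.3, 6.1]) = 7.8
S (sum of others) = 27 - 7.8 = 19.2
min_reach = max(0, 7.8 - 19.2) = max(0, -11.4) = 0

Answer: 0.0000 27.0000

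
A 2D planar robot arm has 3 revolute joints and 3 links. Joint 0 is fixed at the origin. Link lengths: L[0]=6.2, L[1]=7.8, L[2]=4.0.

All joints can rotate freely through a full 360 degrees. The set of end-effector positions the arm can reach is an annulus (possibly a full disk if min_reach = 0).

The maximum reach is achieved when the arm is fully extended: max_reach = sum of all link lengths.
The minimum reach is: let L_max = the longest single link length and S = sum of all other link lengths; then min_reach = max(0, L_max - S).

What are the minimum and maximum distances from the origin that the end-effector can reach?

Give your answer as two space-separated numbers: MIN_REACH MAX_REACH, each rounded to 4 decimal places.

Answer: 0.0000 18.0000

Derivation:
Link lengths: [6.2, 7.8, 4.0]
max_reach = 6.2 + 7.8 + 4 = 18
L_max = max([6.2, 7.8, 4.0]) = 7.8
S (sum of others) = 18 - 7.8 = 10.2
min_reach = max(0, 7.8 - 10.2) = max(0, -2.4) = 0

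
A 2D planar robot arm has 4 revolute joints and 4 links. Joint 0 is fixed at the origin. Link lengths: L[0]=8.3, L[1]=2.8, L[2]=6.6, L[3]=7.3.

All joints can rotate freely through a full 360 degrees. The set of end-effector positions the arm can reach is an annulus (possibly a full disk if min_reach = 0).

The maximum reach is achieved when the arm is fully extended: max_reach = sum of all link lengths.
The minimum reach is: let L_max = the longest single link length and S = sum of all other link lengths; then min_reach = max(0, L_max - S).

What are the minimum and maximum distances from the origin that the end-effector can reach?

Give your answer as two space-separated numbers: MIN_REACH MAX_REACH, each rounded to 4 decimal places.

Answer: 0.0000 25.0000

Derivation:
Link lengths: [8.3, 2.8, 6.6, 7.3]
max_reach = 8.3 + 2.8 + 6.6 + 7.3 = 25
L_max = max([8.3, 2.8, 6.6, 7.3]) = 8.3
S (sum of others) = 25 - 8.3 = 16.7
min_reach = max(0, 8.3 - 16.7) = max(0, -8.4) = 0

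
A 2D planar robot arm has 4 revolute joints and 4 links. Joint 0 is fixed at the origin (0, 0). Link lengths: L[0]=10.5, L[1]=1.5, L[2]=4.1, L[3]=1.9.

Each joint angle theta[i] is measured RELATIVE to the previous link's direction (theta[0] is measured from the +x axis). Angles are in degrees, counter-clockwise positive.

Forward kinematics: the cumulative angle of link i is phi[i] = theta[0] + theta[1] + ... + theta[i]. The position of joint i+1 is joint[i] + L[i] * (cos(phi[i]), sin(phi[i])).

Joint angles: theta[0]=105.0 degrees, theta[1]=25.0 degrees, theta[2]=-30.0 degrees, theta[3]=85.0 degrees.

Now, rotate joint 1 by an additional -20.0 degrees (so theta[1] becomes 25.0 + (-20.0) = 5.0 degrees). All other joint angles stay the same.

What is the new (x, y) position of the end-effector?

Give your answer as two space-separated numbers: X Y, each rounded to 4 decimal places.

Answer: -4.3539 16.0812

Derivation:
joint[0] = (0.0000, 0.0000)  (base)
link 0: phi[0] = 105 = 105 deg
  cos(105 deg) = -0.2588, sin(105 deg) = 0.9659
  joint[1] = (0.0000, 0.0000) + 10.5 * (-0.2588, 0.9659) = (0.0000 + -2.7176, 0.0000 + 10.1422) = (-2.7176, 10.1422)
link 1: phi[1] = 105 + 5 = 110 deg
  cos(110 deg) = -0.3420, sin(110 deg) = 0.9397
  joint[2] = (-2.7176, 10.1422) + 1.5 * (-0.3420, 0.9397) = (-2.7176 + -0.5130, 10.1422 + 1.4095) = (-3.2306, 11.5518)
link 2: phi[2] = 105 + 5 + -30 = 80 deg
  cos(80 deg) = 0.1736, sin(80 deg) = 0.9848
  joint[3] = (-3.2306, 11.5518) + 4.1 * (0.1736, 0.9848) = (-3.2306 + 0.7120, 11.5518 + 4.0377) = (-2.5187, 15.5895)
link 3: phi[3] = 105 + 5 + -30 + 85 = 165 deg
  cos(165 deg) = -0.9659, sin(165 deg) = 0.2588
  joint[4] = (-2.5187, 15.5895) + 1.9 * (-0.9659, 0.2588) = (-2.5187 + -1.8353, 15.5895 + 0.4918) = (-4.3539, 16.0812)
End effector: (-4.3539, 16.0812)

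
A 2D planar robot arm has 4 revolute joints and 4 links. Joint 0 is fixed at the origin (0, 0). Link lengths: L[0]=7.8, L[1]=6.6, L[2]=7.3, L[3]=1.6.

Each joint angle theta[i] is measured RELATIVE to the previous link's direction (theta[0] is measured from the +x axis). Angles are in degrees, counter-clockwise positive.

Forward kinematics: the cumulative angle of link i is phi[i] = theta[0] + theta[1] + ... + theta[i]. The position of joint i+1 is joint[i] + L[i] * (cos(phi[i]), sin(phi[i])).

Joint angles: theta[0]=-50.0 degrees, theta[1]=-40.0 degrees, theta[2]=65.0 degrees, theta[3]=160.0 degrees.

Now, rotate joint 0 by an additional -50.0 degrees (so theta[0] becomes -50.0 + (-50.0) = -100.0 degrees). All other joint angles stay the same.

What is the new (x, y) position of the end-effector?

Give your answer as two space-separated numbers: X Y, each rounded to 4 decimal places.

Answer: -4.3815 -17.3812

Derivation:
joint[0] = (0.0000, 0.0000)  (base)
link 0: phi[0] = -100 = -100 deg
  cos(-100 deg) = -0.1736, sin(-100 deg) = -0.9848
  joint[1] = (0.0000, 0.0000) + 7.8 * (-0.1736, -0.9848) = (0.0000 + -1.3545, 0.0000 + -7.6815) = (-1.3545, -7.6815)
link 1: phi[1] = -100 + -40 = -140 deg
  cos(-140 deg) = -0.7660, sin(-140 deg) = -0.6428
  joint[2] = (-1.3545, -7.6815) + 6.6 * (-0.7660, -0.6428) = (-1.3545 + -5.0559, -7.6815 + -4.2424) = (-6.4103, -11.9239)
link 2: phi[2] = -100 + -40 + 65 = -75 deg
  cos(-75 deg) = 0.2588, sin(-75 deg) = -0.9659
  joint[3] = (-6.4103, -11.9239) + 7.3 * (0.2588, -0.9659) = (-6.4103 + 1.8894, -11.9239 + -7.0513) = (-4.5210, -18.9752)
link 3: phi[3] = -100 + -40 + 65 + 160 = 85 deg
  cos(85 deg) = 0.0872, sin(85 deg) = 0.9962
  joint[4] = (-4.5210, -18.9752) + 1.6 * (0.0872, 0.9962) = (-4.5210 + 0.1394, -18.9752 + 1.5939) = (-4.3815, -17.3812)
End effector: (-4.3815, -17.3812)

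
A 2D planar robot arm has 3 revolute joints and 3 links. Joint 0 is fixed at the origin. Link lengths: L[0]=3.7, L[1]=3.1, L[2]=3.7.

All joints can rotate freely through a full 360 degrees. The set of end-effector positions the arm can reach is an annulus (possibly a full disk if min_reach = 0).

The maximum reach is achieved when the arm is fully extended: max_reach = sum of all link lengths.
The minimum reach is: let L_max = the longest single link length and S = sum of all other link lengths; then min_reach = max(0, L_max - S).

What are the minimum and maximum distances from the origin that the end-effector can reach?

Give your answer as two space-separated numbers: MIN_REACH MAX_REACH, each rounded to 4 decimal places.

Link lengths: [3.7, 3.1, 3.7]
max_reach = 3.7 + 3.1 + 3.7 = 10.5
L_max = max([3.7, 3.1, 3.7]) = 3.7
S (sum of others) = 10.5 - 3.7 = 6.8
min_reach = max(0, 3.7 - 6.8) = max(0, -3.1) = 0

Answer: 0.0000 10.5000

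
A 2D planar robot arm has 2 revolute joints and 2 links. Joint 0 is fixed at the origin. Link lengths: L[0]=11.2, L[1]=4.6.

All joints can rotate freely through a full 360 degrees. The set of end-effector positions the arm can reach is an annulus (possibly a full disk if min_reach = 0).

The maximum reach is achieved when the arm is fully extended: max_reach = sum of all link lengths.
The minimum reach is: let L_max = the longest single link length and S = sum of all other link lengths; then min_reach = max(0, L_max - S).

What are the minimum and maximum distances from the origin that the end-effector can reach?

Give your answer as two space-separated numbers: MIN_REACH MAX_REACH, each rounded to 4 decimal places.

Answer: 6.6000 15.8000

Derivation:
Link lengths: [11.2, 4.6]
max_reach = 11.2 + 4.6 = 15.8
L_max = max([11.2, 4.6]) = 11.2
S (sum of others) = 15.8 - 11.2 = 4.6
min_reach = max(0, 11.2 - 4.6) = max(0, 6.6) = 6.6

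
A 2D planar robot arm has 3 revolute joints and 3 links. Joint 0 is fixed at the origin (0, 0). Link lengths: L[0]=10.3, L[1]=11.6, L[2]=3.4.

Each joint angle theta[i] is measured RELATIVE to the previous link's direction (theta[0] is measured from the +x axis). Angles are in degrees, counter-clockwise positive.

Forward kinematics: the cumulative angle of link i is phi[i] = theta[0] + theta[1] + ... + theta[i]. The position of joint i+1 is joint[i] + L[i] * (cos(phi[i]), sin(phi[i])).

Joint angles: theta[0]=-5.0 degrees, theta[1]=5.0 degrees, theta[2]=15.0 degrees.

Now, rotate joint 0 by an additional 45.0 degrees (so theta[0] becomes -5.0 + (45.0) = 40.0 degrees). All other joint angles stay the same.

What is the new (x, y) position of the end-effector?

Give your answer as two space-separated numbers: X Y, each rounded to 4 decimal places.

Answer: 17.7927 17.7676

Derivation:
joint[0] = (0.0000, 0.0000)  (base)
link 0: phi[0] = 40 = 40 deg
  cos(40 deg) = 0.7660, sin(40 deg) = 0.6428
  joint[1] = (0.0000, 0.0000) + 10.3 * (0.7660, 0.6428) = (0.0000 + 7.8903, 0.0000 + 6.6207) = (7.8903, 6.6207)
link 1: phi[1] = 40 + 5 = 45 deg
  cos(45 deg) = 0.7071, sin(45 deg) = 0.7071
  joint[2] = (7.8903, 6.6207) + 11.6 * (0.7071, 0.7071) = (7.8903 + 8.2024, 6.6207 + 8.2024) = (16.0927, 14.8232)
link 2: phi[2] = 40 + 5 + 15 = 60 deg
  cos(60 deg) = 0.5000, sin(60 deg) = 0.8660
  joint[3] = (16.0927, 14.8232) + 3.4 * (0.5000, 0.8660) = (16.0927 + 1.7000, 14.8232 + 2.9445) = (17.7927, 17.7676)
End effector: (17.7927, 17.7676)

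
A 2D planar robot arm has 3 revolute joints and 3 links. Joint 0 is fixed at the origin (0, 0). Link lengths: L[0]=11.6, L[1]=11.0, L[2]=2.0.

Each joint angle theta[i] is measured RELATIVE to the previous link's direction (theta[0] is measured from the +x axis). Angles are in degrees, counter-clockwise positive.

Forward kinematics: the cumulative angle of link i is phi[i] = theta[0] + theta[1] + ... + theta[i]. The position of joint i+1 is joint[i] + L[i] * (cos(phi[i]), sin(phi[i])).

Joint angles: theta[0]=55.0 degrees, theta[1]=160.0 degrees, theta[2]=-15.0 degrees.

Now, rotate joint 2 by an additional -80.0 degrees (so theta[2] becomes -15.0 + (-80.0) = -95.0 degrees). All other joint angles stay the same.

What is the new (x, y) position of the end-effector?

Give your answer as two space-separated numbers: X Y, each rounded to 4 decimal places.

joint[0] = (0.0000, 0.0000)  (base)
link 0: phi[0] = 55 = 55 deg
  cos(55 deg) = 0.5736, sin(55 deg) = 0.8192
  joint[1] = (0.0000, 0.0000) + 11.6 * (0.5736, 0.8192) = (0.0000 + 6.6535, 0.0000 + 9.5022) = (6.6535, 9.5022)
link 1: phi[1] = 55 + 160 = 215 deg
  cos(215 deg) = -0.8192, sin(215 deg) = -0.5736
  joint[2] = (6.6535, 9.5022) + 11 * (-0.8192, -0.5736) = (6.6535 + -9.0107, 9.5022 + -6.3093) = (-2.3572, 3.1928)
link 2: phi[2] = 55 + 160 + -95 = 120 deg
  cos(120 deg) = -0.5000, sin(120 deg) = 0.8660
  joint[3] = (-2.3572, 3.1928) + 2 * (-0.5000, 0.8660) = (-2.3572 + -1.0000, 3.1928 + 1.7321) = (-3.3572, 4.9249)
End effector: (-3.3572, 4.9249)

Answer: -3.3572 4.9249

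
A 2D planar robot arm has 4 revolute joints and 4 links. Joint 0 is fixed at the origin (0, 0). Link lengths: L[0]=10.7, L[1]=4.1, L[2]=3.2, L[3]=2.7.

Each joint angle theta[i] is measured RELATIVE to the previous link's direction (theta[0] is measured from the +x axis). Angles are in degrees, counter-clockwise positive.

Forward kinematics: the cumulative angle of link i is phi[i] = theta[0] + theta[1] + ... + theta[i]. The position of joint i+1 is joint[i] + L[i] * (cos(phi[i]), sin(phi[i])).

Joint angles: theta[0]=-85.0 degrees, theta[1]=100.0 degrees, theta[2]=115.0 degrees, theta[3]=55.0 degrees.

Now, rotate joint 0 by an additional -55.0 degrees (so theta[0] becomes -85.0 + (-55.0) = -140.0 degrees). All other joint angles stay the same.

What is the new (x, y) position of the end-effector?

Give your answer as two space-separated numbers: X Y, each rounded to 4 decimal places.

joint[0] = (0.0000, 0.0000)  (base)
link 0: phi[0] = -140 = -140 deg
  cos(-140 deg) = -0.7660, sin(-140 deg) = -0.6428
  joint[1] = (0.0000, 0.0000) + 10.7 * (-0.7660, -0.6428) = (0.0000 + -8.1967, 0.0000 + -6.8778) = (-8.1967, -6.8778)
link 1: phi[1] = -140 + 100 = -40 deg
  cos(-40 deg) = 0.7660, sin(-40 deg) = -0.6428
  joint[2] = (-8.1967, -6.8778) + 4.1 * (0.7660, -0.6428) = (-8.1967 + 3.1408, -6.8778 + -2.6354) = (-5.0559, -9.5133)
link 2: phi[2] = -140 + 100 + 115 = 75 deg
  cos(75 deg) = 0.2588, sin(75 deg) = 0.9659
  joint[3] = (-5.0559, -9.5133) + 3.2 * (0.2588, 0.9659) = (-5.0559 + 0.8282, -9.5133 + 3.0910) = (-4.2277, -6.4223)
link 3: phi[3] = -140 + 100 + 115 + 55 = 130 deg
  cos(130 deg) = -0.6428, sin(130 deg) = 0.7660
  joint[4] = (-4.2277, -6.4223) + 2.7 * (-0.6428, 0.7660) = (-4.2277 + -1.7355, -6.4223 + 2.0683) = (-5.9632, -4.3540)
End effector: (-5.9632, -4.3540)

Answer: -5.9632 -4.3540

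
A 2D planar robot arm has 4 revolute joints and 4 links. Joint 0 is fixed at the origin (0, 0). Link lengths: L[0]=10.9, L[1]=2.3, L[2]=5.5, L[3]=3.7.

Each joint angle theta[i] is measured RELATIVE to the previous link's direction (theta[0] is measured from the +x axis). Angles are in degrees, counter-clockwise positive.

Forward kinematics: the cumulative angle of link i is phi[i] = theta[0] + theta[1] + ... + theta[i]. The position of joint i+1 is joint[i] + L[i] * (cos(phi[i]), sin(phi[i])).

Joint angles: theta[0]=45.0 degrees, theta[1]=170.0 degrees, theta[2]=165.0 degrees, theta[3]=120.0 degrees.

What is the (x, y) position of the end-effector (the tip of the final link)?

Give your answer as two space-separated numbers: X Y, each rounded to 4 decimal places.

joint[0] = (0.0000, 0.0000)  (base)
link 0: phi[0] = 45 = 45 deg
  cos(45 deg) = 0.7071, sin(45 deg) = 0.7071
  joint[1] = (0.0000, 0.0000) + 10.9 * (0.7071, 0.7071) = (0.0000 + 7.7075, 0.0000 + 7.7075) = (7.7075, 7.7075)
link 1: phi[1] = 45 + 170 = 215 deg
  cos(215 deg) = -0.8192, sin(215 deg) = -0.5736
  joint[2] = (7.7075, 7.7075) + 2.3 * (-0.8192, -0.5736) = (7.7075 + -1.8840, 7.7075 + -1.3192) = (5.8234, 6.3882)
link 2: phi[2] = 45 + 170 + 165 = 380 deg
  cos(380 deg) = 0.9397, sin(380 deg) = 0.3420
  joint[3] = (5.8234, 6.3882) + 5.5 * (0.9397, 0.3420) = (5.8234 + 5.1683, 6.3882 + 1.8811) = (10.9917, 8.2693)
link 3: phi[3] = 45 + 170 + 165 + 120 = 500 deg
  cos(500 deg) = -0.7660, sin(500 deg) = 0.6428
  joint[4] = (10.9917, 8.2693) + 3.7 * (-0.7660, 0.6428) = (10.9917 + -2.8344, 8.2693 + 2.3783) = (8.1574, 10.6477)
End effector: (8.1574, 10.6477)

Answer: 8.1574 10.6477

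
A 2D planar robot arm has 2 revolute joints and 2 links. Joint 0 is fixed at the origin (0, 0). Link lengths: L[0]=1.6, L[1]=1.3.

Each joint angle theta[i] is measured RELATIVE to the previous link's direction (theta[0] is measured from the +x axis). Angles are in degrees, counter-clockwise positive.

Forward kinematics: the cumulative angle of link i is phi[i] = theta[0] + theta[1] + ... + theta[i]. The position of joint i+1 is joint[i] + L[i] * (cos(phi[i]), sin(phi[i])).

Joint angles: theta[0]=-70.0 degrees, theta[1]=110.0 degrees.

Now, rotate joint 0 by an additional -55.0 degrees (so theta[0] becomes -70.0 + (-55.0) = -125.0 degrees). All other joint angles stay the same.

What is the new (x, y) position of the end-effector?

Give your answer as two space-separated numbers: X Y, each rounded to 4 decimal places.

Answer: 0.3380 -1.6471

Derivation:
joint[0] = (0.0000, 0.0000)  (base)
link 0: phi[0] = -125 = -125 deg
  cos(-125 deg) = -0.5736, sin(-125 deg) = -0.8192
  joint[1] = (0.0000, 0.0000) + 1.6 * (-0.5736, -0.8192) = (0.0000 + -0.9177, 0.0000 + -1.3106) = (-0.9177, -1.3106)
link 1: phi[1] = -125 + 110 = -15 deg
  cos(-15 deg) = 0.9659, sin(-15 deg) = -0.2588
  joint[2] = (-0.9177, -1.3106) + 1.3 * (0.9659, -0.2588) = (-0.9177 + 1.2557, -1.3106 + -0.3365) = (0.3380, -1.6471)
End effector: (0.3380, -1.6471)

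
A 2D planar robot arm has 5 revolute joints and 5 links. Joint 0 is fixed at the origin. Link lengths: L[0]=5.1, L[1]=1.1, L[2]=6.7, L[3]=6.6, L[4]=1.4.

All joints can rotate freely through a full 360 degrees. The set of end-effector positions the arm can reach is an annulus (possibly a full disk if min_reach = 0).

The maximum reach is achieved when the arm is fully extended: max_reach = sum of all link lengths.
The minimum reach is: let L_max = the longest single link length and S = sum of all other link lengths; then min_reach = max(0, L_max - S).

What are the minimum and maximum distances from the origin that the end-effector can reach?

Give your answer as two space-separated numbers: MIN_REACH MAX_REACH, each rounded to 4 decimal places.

Link lengths: [5.1, 1.1, 6.7, 6.6, 1.4]
max_reach = 5.1 + 1.1 + 6.7 + 6.6 + 1.4 = 20.9
L_max = max([5.1, 1.1, 6.7, 6.6, 1.4]) = 6.7
S (sum of others) = 20.9 - 6.7 = 14.2
min_reach = max(0, 6.7 - 14.2) = max(0, -7.5) = 0

Answer: 0.0000 20.9000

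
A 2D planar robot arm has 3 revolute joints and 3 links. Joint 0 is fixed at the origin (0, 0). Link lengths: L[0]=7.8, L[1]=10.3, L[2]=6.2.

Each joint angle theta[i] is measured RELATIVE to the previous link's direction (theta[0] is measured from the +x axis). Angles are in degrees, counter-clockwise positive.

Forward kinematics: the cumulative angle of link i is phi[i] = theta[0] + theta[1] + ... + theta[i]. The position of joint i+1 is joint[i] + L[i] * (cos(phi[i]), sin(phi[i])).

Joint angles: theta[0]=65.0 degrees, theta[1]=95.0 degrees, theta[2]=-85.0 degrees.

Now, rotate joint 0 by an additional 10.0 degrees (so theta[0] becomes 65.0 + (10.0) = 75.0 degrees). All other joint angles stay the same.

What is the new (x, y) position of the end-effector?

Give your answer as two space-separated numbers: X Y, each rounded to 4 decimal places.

Answer: -7.5844 15.4992

Derivation:
joint[0] = (0.0000, 0.0000)  (base)
link 0: phi[0] = 75 = 75 deg
  cos(75 deg) = 0.2588, sin(75 deg) = 0.9659
  joint[1] = (0.0000, 0.0000) + 7.8 * (0.2588, 0.9659) = (0.0000 + 2.0188, 0.0000 + 7.5342) = (2.0188, 7.5342)
link 1: phi[1] = 75 + 95 = 170 deg
  cos(170 deg) = -0.9848, sin(170 deg) = 0.1736
  joint[2] = (2.0188, 7.5342) + 10.3 * (-0.9848, 0.1736) = (2.0188 + -10.1435, 7.5342 + 1.7886) = (-8.1247, 9.3228)
link 2: phi[2] = 75 + 95 + -85 = 85 deg
  cos(85 deg) = 0.0872, sin(85 deg) = 0.9962
  joint[3] = (-8.1247, 9.3228) + 6.2 * (0.0872, 0.9962) = (-8.1247 + 0.5404, 9.3228 + 6.1764) = (-7.5844, 15.4992)
End effector: (-7.5844, 15.4992)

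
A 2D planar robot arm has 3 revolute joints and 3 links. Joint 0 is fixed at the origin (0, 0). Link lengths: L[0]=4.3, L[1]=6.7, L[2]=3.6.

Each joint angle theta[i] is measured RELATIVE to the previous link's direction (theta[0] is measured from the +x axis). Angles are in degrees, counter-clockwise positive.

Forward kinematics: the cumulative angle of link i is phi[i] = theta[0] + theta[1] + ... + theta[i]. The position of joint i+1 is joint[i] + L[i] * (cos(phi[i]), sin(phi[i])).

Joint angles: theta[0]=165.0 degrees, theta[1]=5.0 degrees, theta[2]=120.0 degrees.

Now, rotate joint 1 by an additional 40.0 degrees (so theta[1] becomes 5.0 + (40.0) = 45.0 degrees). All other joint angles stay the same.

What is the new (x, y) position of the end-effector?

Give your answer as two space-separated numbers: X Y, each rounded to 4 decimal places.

Answer: -6.8382 -4.0371

Derivation:
joint[0] = (0.0000, 0.0000)  (base)
link 0: phi[0] = 165 = 165 deg
  cos(165 deg) = -0.9659, sin(165 deg) = 0.2588
  joint[1] = (0.0000, 0.0000) + 4.3 * (-0.9659, 0.2588) = (0.0000 + -4.1535, 0.0000 + 1.1129) = (-4.1535, 1.1129)
link 1: phi[1] = 165 + 45 = 210 deg
  cos(210 deg) = -0.8660, sin(210 deg) = -0.5000
  joint[2] = (-4.1535, 1.1129) + 6.7 * (-0.8660, -0.5000) = (-4.1535 + -5.8024, 1.1129 + -3.3500) = (-9.9559, -2.2371)
link 2: phi[2] = 165 + 45 + 120 = 330 deg
  cos(330 deg) = 0.8660, sin(330 deg) = -0.5000
  joint[3] = (-9.9559, -2.2371) + 3.6 * (0.8660, -0.5000) = (-9.9559 + 3.1177, -2.2371 + -1.8000) = (-6.8382, -4.0371)
End effector: (-6.8382, -4.0371)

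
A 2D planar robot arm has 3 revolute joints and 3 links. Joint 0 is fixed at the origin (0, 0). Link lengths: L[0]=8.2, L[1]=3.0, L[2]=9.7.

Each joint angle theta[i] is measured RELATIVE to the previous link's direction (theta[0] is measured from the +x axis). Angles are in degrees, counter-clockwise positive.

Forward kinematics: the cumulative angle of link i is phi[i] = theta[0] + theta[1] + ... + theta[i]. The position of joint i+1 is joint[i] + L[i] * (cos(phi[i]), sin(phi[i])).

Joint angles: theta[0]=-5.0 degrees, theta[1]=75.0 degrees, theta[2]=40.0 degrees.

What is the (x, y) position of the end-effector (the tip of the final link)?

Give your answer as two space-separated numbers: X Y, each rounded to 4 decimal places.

joint[0] = (0.0000, 0.0000)  (base)
link 0: phi[0] = -5 = -5 deg
  cos(-5 deg) = 0.9962, sin(-5 deg) = -0.0872
  joint[1] = (0.0000, 0.0000) + 8.2 * (0.9962, -0.0872) = (0.0000 + 8.1688, 0.0000 + -0.7147) = (8.1688, -0.7147)
link 1: phi[1] = -5 + 75 = 70 deg
  cos(70 deg) = 0.3420, sin(70 deg) = 0.9397
  joint[2] = (8.1688, -0.7147) + 3 * (0.3420, 0.9397) = (8.1688 + 1.0261, -0.7147 + 2.8191) = (9.1949, 2.1044)
link 2: phi[2] = -5 + 75 + 40 = 110 deg
  cos(110 deg) = -0.3420, sin(110 deg) = 0.9397
  joint[3] = (9.1949, 2.1044) + 9.7 * (-0.3420, 0.9397) = (9.1949 + -3.3176, 2.1044 + 9.1150) = (5.8773, 11.2194)
End effector: (5.8773, 11.2194)

Answer: 5.8773 11.2194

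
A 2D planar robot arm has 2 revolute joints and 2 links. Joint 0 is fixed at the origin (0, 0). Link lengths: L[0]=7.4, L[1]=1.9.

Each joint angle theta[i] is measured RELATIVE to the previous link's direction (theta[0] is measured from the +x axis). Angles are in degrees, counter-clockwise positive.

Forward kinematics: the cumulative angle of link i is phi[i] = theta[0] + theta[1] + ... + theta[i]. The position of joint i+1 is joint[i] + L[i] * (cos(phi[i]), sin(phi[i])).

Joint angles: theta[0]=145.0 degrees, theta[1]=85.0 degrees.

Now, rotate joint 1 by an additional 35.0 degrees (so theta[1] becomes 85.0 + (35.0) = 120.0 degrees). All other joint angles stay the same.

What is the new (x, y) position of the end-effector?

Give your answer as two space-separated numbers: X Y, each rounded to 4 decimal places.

joint[0] = (0.0000, 0.0000)  (base)
link 0: phi[0] = 145 = 145 deg
  cos(145 deg) = -0.8192, sin(145 deg) = 0.5736
  joint[1] = (0.0000, 0.0000) + 7.4 * (-0.8192, 0.5736) = (0.0000 + -6.0617, 0.0000 + 4.2445) = (-6.0617, 4.2445)
link 1: phi[1] = 145 + 120 = 265 deg
  cos(265 deg) = -0.0872, sin(265 deg) = -0.9962
  joint[2] = (-6.0617, 4.2445) + 1.9 * (-0.0872, -0.9962) = (-6.0617 + -0.1656, 4.2445 + -1.8928) = (-6.2273, 2.3517)
End effector: (-6.2273, 2.3517)

Answer: -6.2273 2.3517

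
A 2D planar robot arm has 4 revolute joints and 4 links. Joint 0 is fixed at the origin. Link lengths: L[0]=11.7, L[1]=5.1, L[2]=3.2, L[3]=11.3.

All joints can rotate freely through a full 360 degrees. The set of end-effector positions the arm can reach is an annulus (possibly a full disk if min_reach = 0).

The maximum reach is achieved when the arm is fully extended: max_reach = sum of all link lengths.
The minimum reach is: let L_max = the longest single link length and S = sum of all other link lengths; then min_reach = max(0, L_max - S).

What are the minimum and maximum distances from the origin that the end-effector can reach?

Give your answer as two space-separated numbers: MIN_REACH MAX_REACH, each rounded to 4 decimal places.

Answer: 0.0000 31.3000

Derivation:
Link lengths: [11.7, 5.1, 3.2, 11.3]
max_reach = 11.7 + 5.1 + 3.2 + 11.3 = 31.3
L_max = max([11.7, 5.1, 3.2, 11.3]) = 11.7
S (sum of others) = 31.3 - 11.7 = 19.6
min_reach = max(0, 11.7 - 19.6) = max(0, -7.9) = 0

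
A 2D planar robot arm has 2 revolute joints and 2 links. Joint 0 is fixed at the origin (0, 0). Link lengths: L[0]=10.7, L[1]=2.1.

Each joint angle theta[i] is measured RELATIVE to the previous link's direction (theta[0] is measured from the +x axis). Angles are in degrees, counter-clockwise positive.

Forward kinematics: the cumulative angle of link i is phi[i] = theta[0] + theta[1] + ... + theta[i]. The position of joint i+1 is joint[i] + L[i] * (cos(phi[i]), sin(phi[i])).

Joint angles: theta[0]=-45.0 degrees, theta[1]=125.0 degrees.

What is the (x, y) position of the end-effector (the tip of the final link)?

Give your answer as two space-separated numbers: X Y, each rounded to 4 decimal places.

joint[0] = (0.0000, 0.0000)  (base)
link 0: phi[0] = -45 = -45 deg
  cos(-45 deg) = 0.7071, sin(-45 deg) = -0.7071
  joint[1] = (0.0000, 0.0000) + 10.7 * (0.7071, -0.7071) = (0.0000 + 7.5660, 0.0000 + -7.5660) = (7.5660, -7.5660)
link 1: phi[1] = -45 + 125 = 80 deg
  cos(80 deg) = 0.1736, sin(80 deg) = 0.9848
  joint[2] = (7.5660, -7.5660) + 2.1 * (0.1736, 0.9848) = (7.5660 + 0.3647, -7.5660 + 2.0681) = (7.9307, -5.4979)
End effector: (7.9307, -5.4979)

Answer: 7.9307 -5.4979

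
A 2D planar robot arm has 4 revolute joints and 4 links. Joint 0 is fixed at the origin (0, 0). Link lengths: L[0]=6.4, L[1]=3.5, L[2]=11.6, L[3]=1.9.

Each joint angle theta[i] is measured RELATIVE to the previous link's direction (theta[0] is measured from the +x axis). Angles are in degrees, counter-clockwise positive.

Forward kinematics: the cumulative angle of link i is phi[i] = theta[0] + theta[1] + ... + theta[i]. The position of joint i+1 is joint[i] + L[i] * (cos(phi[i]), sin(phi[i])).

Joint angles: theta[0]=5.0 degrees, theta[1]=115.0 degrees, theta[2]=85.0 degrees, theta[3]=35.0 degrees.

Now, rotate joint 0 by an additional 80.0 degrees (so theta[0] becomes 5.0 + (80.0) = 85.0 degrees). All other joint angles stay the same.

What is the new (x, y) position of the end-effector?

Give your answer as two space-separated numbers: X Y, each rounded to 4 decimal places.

Answer: 1.7267 -7.2475

Derivation:
joint[0] = (0.0000, 0.0000)  (base)
link 0: phi[0] = 85 = 85 deg
  cos(85 deg) = 0.0872, sin(85 deg) = 0.9962
  joint[1] = (0.0000, 0.0000) + 6.4 * (0.0872, 0.9962) = (0.0000 + 0.5578, 0.0000 + 6.3756) = (0.5578, 6.3756)
link 1: phi[1] = 85 + 115 = 200 deg
  cos(200 deg) = -0.9397, sin(200 deg) = -0.3420
  joint[2] = (0.5578, 6.3756) + 3.5 * (-0.9397, -0.3420) = (0.5578 + -3.2889, 6.3756 + -1.1971) = (-2.7311, 5.1786)
link 2: phi[2] = 85 + 115 + 85 = 285 deg
  cos(285 deg) = 0.2588, sin(285 deg) = -0.9659
  joint[3] = (-2.7311, 5.1786) + 11.6 * (0.2588, -0.9659) = (-2.7311 + 3.0023, 5.1786 + -11.2047) = (0.2712, -6.0262)
link 3: phi[3] = 85 + 115 + 85 + 35 = 320 deg
  cos(320 deg) = 0.7660, sin(320 deg) = -0.6428
  joint[4] = (0.2712, -6.0262) + 1.9 * (0.7660, -0.6428) = (0.2712 + 1.4555, -6.0262 + -1.2213) = (1.7267, -7.2475)
End effector: (1.7267, -7.2475)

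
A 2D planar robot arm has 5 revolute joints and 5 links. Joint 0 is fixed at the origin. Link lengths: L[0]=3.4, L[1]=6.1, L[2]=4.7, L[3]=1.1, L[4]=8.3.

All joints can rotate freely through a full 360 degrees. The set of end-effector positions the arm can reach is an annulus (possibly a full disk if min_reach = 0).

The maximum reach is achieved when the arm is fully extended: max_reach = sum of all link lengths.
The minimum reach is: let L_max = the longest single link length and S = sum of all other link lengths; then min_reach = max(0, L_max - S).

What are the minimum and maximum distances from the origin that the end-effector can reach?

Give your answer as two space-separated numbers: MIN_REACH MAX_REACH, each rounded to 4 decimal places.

Link lengths: [3.4, 6.1, 4.7, 1.1, 8.3]
max_reach = 3.4 + 6.1 + 4.7 + 1.1 + 8.3 = 23.6
L_max = max([3.4, 6.1, 4.7, 1.1, 8.3]) = 8.3
S (sum of others) = 23.6 - 8.3 = 15.3
min_reach = max(0, 8.3 - 15.3) = max(0, -7) = 0

Answer: 0.0000 23.6000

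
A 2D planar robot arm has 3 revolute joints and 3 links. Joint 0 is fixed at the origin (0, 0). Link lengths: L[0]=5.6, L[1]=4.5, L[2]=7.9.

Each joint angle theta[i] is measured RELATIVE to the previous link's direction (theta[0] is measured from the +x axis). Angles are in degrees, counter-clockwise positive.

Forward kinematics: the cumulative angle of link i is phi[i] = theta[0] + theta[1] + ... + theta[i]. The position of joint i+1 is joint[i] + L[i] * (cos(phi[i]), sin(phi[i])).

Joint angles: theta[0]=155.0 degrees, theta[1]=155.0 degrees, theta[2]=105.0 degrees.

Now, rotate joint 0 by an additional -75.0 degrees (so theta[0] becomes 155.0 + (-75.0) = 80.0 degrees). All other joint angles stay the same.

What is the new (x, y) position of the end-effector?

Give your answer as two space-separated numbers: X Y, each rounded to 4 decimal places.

joint[0] = (0.0000, 0.0000)  (base)
link 0: phi[0] = 80 = 80 deg
  cos(80 deg) = 0.1736, sin(80 deg) = 0.9848
  joint[1] = (0.0000, 0.0000) + 5.6 * (0.1736, 0.9848) = (0.0000 + 0.9724, 0.0000 + 5.5149) = (0.9724, 5.5149)
link 1: phi[1] = 80 + 155 = 235 deg
  cos(235 deg) = -0.5736, sin(235 deg) = -0.8192
  joint[2] = (0.9724, 5.5149) + 4.5 * (-0.5736, -0.8192) = (0.9724 + -2.5811, 5.5149 + -3.6862) = (-1.6087, 1.8287)
link 2: phi[2] = 80 + 155 + 105 = 340 deg
  cos(340 deg) = 0.9397, sin(340 deg) = -0.3420
  joint[3] = (-1.6087, 1.8287) + 7.9 * (0.9397, -0.3420) = (-1.6087 + 7.4236, 1.8287 + -2.7020) = (5.8149, -0.8732)
End effector: (5.8149, -0.8732)

Answer: 5.8149 -0.8732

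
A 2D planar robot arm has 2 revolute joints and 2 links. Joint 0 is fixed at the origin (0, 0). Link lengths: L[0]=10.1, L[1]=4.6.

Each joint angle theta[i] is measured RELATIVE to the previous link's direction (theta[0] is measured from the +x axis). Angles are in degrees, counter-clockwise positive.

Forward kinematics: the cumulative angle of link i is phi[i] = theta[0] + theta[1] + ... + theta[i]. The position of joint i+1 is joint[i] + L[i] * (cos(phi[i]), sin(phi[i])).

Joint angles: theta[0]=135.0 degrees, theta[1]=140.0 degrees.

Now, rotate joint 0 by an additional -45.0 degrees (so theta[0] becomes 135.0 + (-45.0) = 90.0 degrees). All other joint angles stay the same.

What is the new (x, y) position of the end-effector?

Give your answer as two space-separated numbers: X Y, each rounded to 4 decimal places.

Answer: -2.9568 6.5762

Derivation:
joint[0] = (0.0000, 0.0000)  (base)
link 0: phi[0] = 90 = 90 deg
  cos(90 deg) = 0.0000, sin(90 deg) = 1.0000
  joint[1] = (0.0000, 0.0000) + 10.1 * (0.0000, 1.0000) = (0.0000 + 0.0000, 0.0000 + 10.1000) = (0.0000, 10.1000)
link 1: phi[1] = 90 + 140 = 230 deg
  cos(230 deg) = -0.6428, sin(230 deg) = -0.7660
  joint[2] = (0.0000, 10.1000) + 4.6 * (-0.6428, -0.7660) = (0.0000 + -2.9568, 10.1000 + -3.5238) = (-2.9568, 6.5762)
End effector: (-2.9568, 6.5762)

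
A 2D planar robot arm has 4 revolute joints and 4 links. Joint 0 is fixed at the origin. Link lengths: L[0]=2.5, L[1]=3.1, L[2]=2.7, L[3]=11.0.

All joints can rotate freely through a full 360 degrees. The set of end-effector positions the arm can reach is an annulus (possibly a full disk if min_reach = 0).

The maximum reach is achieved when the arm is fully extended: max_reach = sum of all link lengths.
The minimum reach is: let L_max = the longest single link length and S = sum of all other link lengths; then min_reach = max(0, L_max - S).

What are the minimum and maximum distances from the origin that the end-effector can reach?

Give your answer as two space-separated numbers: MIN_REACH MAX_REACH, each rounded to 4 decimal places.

Link lengths: [2.5, 3.1, 2.7, 11.0]
max_reach = 2.5 + 3.1 + 2.7 + 11 = 19.3
L_max = max([2.5, 3.1, 2.7, 11.0]) = 11
S (sum of others) = 19.3 - 11 = 8.3
min_reach = max(0, 11 - 8.3) = max(0, 2.7) = 2.7

Answer: 2.7000 19.3000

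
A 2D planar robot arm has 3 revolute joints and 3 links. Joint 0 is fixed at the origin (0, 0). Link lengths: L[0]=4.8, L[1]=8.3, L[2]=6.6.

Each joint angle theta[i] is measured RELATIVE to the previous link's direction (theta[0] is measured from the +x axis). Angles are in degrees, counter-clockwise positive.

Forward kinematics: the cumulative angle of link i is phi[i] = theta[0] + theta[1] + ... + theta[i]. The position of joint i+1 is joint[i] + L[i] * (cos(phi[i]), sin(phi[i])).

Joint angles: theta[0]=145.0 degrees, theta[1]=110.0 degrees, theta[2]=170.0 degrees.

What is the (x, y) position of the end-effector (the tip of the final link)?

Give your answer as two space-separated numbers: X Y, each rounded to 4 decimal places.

Answer: -3.2908 0.7176

Derivation:
joint[0] = (0.0000, 0.0000)  (base)
link 0: phi[0] = 145 = 145 deg
  cos(145 deg) = -0.8192, sin(145 deg) = 0.5736
  joint[1] = (0.0000, 0.0000) + 4.8 * (-0.8192, 0.5736) = (0.0000 + -3.9319, 0.0000 + 2.7532) = (-3.9319, 2.7532)
link 1: phi[1] = 145 + 110 = 255 deg
  cos(255 deg) = -0.2588, sin(255 deg) = -0.9659
  joint[2] = (-3.9319, 2.7532) + 8.3 * (-0.2588, -0.9659) = (-3.9319 + -2.1482, 2.7532 + -8.0172) = (-6.0801, -5.2640)
link 2: phi[2] = 145 + 110 + 170 = 425 deg
  cos(425 deg) = 0.4226, sin(425 deg) = 0.9063
  joint[3] = (-6.0801, -5.2640) + 6.6 * (0.4226, 0.9063) = (-6.0801 + 2.7893, -5.2640 + 5.9816) = (-3.2908, 0.7176)
End effector: (-3.2908, 0.7176)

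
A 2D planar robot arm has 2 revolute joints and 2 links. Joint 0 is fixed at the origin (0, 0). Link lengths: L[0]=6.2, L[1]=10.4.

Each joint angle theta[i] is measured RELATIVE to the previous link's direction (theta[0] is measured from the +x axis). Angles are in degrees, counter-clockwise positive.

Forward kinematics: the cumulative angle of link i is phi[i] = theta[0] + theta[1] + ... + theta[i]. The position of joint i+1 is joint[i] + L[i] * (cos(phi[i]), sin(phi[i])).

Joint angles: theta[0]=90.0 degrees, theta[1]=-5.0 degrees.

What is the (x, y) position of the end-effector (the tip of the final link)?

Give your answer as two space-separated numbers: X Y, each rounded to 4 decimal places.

Answer: 0.9064 16.5604

Derivation:
joint[0] = (0.0000, 0.0000)  (base)
link 0: phi[0] = 90 = 90 deg
  cos(90 deg) = 0.0000, sin(90 deg) = 1.0000
  joint[1] = (0.0000, 0.0000) + 6.2 * (0.0000, 1.0000) = (0.0000 + 0.0000, 0.0000 + 6.2000) = (0.0000, 6.2000)
link 1: phi[1] = 90 + -5 = 85 deg
  cos(85 deg) = 0.0872, sin(85 deg) = 0.9962
  joint[2] = (0.0000, 6.2000) + 10.4 * (0.0872, 0.9962) = (0.0000 + 0.9064, 6.2000 + 10.3604) = (0.9064, 16.5604)
End effector: (0.9064, 16.5604)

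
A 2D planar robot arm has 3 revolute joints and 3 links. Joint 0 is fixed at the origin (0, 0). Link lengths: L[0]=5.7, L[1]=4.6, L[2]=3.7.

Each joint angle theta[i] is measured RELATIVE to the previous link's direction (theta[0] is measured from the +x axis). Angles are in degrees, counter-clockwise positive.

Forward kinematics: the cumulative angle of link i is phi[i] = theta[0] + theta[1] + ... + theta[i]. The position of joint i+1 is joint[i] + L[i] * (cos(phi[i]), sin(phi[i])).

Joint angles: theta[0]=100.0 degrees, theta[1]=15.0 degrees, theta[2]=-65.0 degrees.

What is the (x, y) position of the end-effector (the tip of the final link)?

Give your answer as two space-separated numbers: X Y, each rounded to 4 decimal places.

Answer: -0.5555 12.6168

Derivation:
joint[0] = (0.0000, 0.0000)  (base)
link 0: phi[0] = 100 = 100 deg
  cos(100 deg) = -0.1736, sin(100 deg) = 0.9848
  joint[1] = (0.0000, 0.0000) + 5.7 * (-0.1736, 0.9848) = (0.0000 + -0.9898, 0.0000 + 5.6134) = (-0.9898, 5.6134)
link 1: phi[1] = 100 + 15 = 115 deg
  cos(115 deg) = -0.4226, sin(115 deg) = 0.9063
  joint[2] = (-0.9898, 5.6134) + 4.6 * (-0.4226, 0.9063) = (-0.9898 + -1.9440, 5.6134 + 4.1690) = (-2.9338, 9.7824)
link 2: phi[2] = 100 + 15 + -65 = 50 deg
  cos(50 deg) = 0.6428, sin(50 deg) = 0.7660
  joint[3] = (-2.9338, 9.7824) + 3.7 * (0.6428, 0.7660) = (-2.9338 + 2.3783, 9.7824 + 2.8344) = (-0.5555, 12.6168)
End effector: (-0.5555, 12.6168)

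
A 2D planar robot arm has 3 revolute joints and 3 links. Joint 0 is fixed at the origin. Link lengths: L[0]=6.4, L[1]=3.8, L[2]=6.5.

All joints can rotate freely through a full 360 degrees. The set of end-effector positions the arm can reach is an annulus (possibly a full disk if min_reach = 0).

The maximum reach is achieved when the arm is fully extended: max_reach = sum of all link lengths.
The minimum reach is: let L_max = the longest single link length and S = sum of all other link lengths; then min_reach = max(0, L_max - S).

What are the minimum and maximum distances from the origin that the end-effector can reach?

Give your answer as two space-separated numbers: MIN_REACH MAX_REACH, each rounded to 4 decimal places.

Answer: 0.0000 16.7000

Derivation:
Link lengths: [6.4, 3.8, 6.5]
max_reach = 6.4 + 3.8 + 6.5 = 16.7
L_max = max([6.4, 3.8, 6.5]) = 6.5
S (sum of others) = 16.7 - 6.5 = 10.2
min_reach = max(0, 6.5 - 10.2) = max(0, -3.7) = 0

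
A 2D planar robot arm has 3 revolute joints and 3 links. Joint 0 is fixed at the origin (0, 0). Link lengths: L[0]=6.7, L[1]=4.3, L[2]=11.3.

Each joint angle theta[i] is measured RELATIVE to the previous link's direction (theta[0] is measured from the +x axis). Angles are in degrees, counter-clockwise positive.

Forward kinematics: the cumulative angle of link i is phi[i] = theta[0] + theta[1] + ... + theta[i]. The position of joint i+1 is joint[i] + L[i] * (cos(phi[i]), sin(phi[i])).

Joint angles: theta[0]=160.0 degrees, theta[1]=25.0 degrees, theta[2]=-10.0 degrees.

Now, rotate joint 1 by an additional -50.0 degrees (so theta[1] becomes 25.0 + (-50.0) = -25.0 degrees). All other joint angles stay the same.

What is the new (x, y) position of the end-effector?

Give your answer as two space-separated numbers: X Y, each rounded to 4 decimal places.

Answer: -15.8179 14.5885

Derivation:
joint[0] = (0.0000, 0.0000)  (base)
link 0: phi[0] = 160 = 160 deg
  cos(160 deg) = -0.9397, sin(160 deg) = 0.3420
  joint[1] = (0.0000, 0.0000) + 6.7 * (-0.9397, 0.3420) = (0.0000 + -6.2959, 0.0000 + 2.2915) = (-6.2959, 2.2915)
link 1: phi[1] = 160 + -25 = 135 deg
  cos(135 deg) = -0.7071, sin(135 deg) = 0.7071
  joint[2] = (-6.2959, 2.2915) + 4.3 * (-0.7071, 0.7071) = (-6.2959 + -3.0406, 2.2915 + 3.0406) = (-9.3365, 5.3321)
link 2: phi[2] = 160 + -25 + -10 = 125 deg
  cos(125 deg) = -0.5736, sin(125 deg) = 0.8192
  joint[3] = (-9.3365, 5.3321) + 11.3 * (-0.5736, 0.8192) = (-9.3365 + -6.4814, 5.3321 + 9.2564) = (-15.8179, 14.5885)
End effector: (-15.8179, 14.5885)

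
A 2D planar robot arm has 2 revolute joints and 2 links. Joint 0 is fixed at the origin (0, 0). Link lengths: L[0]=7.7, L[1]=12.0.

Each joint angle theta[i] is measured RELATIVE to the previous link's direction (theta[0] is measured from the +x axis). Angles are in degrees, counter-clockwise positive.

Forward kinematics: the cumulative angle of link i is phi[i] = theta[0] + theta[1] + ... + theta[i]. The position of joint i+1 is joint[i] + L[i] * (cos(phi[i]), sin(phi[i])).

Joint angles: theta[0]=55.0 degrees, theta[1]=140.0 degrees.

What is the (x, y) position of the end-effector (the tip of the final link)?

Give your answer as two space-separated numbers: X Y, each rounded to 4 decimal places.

joint[0] = (0.0000, 0.0000)  (base)
link 0: phi[0] = 55 = 55 deg
  cos(55 deg) = 0.5736, sin(55 deg) = 0.8192
  joint[1] = (0.0000, 0.0000) + 7.7 * (0.5736, 0.8192) = (0.0000 + 4.4165, 0.0000 + 6.3075) = (4.4165, 6.3075)
link 1: phi[1] = 55 + 140 = 195 deg
  cos(195 deg) = -0.9659, sin(195 deg) = -0.2588
  joint[2] = (4.4165, 6.3075) + 12 * (-0.9659, -0.2588) = (4.4165 + -11.5911, 6.3075 + -3.1058) = (-7.1746, 3.2016)
End effector: (-7.1746, 3.2016)

Answer: -7.1746 3.2016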